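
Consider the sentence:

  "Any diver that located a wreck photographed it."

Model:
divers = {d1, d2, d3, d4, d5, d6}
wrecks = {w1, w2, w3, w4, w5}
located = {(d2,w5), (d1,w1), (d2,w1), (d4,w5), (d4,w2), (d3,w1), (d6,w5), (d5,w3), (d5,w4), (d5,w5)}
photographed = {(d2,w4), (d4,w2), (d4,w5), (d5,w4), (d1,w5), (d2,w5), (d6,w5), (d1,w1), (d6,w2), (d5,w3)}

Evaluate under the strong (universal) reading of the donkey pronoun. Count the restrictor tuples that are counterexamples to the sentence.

"it" takes "a wreck" as antecedent — a donkey pronoun bound across the clause boundary.
Strong reading: for every (d,w) with located(d,w), photographed(d,w).
Restrictor pairs: (d1,w1) ✓  (d2,w1) ✗  (d2,w5) ✓  (d3,w1) ✗  (d4,w2) ✓  (d4,w5) ✓  (d5,w3) ✓  (d5,w4) ✓  (d5,w5) ✗  (d6,w5) ✓
Counterexamples (restrictor pairs failing the scope): 3.

3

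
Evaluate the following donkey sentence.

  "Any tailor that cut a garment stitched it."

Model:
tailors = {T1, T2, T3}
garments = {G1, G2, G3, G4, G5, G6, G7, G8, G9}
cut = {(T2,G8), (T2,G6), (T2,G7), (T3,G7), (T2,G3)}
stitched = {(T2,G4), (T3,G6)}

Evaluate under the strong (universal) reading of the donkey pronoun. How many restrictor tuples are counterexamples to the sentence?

5

"it" takes "a garment" as antecedent — a donkey pronoun bound across the clause boundary.
Strong reading: for every (t,g) with cut(t,g), stitched(t,g).
Restrictor pairs: (T2,G3) ✗  (T2,G6) ✗  (T2,G7) ✗  (T2,G8) ✗  (T3,G7) ✗
Counterexamples (restrictor pairs failing the scope): 5.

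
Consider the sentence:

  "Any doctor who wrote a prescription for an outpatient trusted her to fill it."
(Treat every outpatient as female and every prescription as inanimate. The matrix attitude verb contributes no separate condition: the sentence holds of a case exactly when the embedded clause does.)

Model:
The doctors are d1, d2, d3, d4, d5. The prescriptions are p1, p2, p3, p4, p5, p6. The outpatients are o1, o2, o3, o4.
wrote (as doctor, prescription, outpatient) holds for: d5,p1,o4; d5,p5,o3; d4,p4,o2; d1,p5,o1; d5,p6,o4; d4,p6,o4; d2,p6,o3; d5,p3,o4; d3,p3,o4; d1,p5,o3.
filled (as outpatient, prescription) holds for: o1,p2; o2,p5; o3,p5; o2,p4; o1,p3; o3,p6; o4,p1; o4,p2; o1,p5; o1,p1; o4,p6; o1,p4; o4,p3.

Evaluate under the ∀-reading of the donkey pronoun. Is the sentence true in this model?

True

"her" takes "an outpatient" as antecedent and "it" takes "a prescription"; both are donkey pronouns co-varying with the restrictor.
Strong reading: for every (d,p,o) with wrote(d,p,o), filled(o,p).
Restrictor triples: (d1,p5,o1)→filled(o1,p5) ✓  (d1,p5,o3)→filled(o3,p5) ✓  (d2,p6,o3)→filled(o3,p6) ✓  (d3,p3,o4)→filled(o4,p3) ✓  (d4,p4,o2)→filled(o2,p4) ✓  (d4,p6,o4)→filled(o4,p6) ✓  (d5,p1,o4)→filled(o4,p1) ✓  (d5,p3,o4)→filled(o4,p3) ✓  (d5,p5,o3)→filled(o3,p5) ✓  (d5,p6,o4)→filled(o4,p6) ✓
Every restrictor triple satisfies the scope.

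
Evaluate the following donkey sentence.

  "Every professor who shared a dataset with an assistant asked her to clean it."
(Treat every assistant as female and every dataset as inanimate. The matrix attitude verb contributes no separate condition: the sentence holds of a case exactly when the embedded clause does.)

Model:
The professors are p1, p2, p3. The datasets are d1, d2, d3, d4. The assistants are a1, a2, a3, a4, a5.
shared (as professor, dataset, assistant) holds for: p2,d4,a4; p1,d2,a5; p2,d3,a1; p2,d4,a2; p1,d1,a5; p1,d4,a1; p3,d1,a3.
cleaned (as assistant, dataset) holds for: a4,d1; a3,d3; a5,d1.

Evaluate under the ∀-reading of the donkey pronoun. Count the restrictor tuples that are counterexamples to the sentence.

"her" takes "an assistant" as antecedent and "it" takes "a dataset"; both are donkey pronouns co-varying with the restrictor.
Strong reading: for every (p,d,a) with shared(p,d,a), cleaned(a,d).
Restrictor triples: (p1,d1,a5)→cleaned(a5,d1) ✓  (p1,d2,a5)→cleaned(a5,d2) ✗  (p1,d4,a1)→cleaned(a1,d4) ✗  (p2,d3,a1)→cleaned(a1,d3) ✗  (p2,d4,a2)→cleaned(a2,d4) ✗  (p2,d4,a4)→cleaned(a4,d4) ✗  (p3,d1,a3)→cleaned(a3,d1) ✗
Counterexamples (restrictor triples failing the scope): 6.

6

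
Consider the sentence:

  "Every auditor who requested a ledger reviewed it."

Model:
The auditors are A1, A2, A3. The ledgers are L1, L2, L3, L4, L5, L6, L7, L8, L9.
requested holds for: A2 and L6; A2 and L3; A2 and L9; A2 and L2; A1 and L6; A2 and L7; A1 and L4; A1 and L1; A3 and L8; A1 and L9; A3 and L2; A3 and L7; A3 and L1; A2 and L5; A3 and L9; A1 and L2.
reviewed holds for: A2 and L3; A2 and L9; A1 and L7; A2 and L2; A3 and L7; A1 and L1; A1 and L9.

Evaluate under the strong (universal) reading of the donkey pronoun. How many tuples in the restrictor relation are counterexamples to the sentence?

"it" takes "a ledger" as antecedent — a donkey pronoun bound across the clause boundary.
Strong reading: for every (a,l) with requested(a,l), reviewed(a,l).
Restrictor pairs: (A1,L1) ✓  (A1,L2) ✗  (A1,L4) ✗  (A1,L6) ✗  (A1,L9) ✓  (A2,L2) ✓  (A2,L3) ✓  (A2,L5) ✗  (A2,L6) ✗  (A2,L7) ✗  (A2,L9) ✓  (A3,L1) ✗  (A3,L2) ✗  (A3,L7) ✓  (A3,L8) ✗  (A3,L9) ✗
Counterexamples (restrictor pairs failing the scope): 10.

10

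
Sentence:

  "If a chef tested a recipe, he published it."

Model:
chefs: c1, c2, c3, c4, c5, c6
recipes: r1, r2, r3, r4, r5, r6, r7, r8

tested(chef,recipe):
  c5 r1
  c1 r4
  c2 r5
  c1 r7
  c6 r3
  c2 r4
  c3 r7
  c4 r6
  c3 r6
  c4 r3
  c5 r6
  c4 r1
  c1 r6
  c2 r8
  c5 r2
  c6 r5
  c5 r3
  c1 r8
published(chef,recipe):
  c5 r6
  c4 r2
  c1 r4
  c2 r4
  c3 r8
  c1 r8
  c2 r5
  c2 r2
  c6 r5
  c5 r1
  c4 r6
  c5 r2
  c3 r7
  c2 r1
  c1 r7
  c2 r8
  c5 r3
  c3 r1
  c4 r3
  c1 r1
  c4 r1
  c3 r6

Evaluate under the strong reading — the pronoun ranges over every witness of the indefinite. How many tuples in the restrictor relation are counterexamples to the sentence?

"it" takes "a recipe" as antecedent — a donkey pronoun bound across the clause boundary.
Strong reading: for every (c,r) with tested(c,r), published(c,r).
Restrictor pairs: (c1,r4) ✓  (c1,r6) ✗  (c1,r7) ✓  (c1,r8) ✓  (c2,r4) ✓  (c2,r5) ✓  (c2,r8) ✓  (c3,r6) ✓  (c3,r7) ✓  (c4,r1) ✓  (c4,r3) ✓  (c4,r6) ✓  (c5,r1) ✓  (c5,r2) ✓  (c5,r3) ✓  (c5,r6) ✓  (c6,r3) ✗  (c6,r5) ✓
Counterexamples (restrictor pairs failing the scope): 2.

2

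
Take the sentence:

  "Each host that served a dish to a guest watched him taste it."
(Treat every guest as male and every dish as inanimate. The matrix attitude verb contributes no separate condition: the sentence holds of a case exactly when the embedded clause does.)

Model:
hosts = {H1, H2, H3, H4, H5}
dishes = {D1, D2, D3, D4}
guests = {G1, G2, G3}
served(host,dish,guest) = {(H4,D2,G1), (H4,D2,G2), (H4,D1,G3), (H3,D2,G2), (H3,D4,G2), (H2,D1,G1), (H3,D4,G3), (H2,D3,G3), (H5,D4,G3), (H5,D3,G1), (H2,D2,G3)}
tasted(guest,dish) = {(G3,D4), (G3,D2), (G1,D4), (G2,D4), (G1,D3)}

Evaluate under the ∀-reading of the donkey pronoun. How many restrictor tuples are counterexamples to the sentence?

"him" takes "a guest" as antecedent and "it" takes "a dish"; both are donkey pronouns co-varying with the restrictor.
Strong reading: for every (h,d,g) with served(h,d,g), tasted(g,d).
Restrictor triples: (H2,D1,G1)→tasted(G1,D1) ✗  (H2,D2,G3)→tasted(G3,D2) ✓  (H2,D3,G3)→tasted(G3,D3) ✗  (H3,D2,G2)→tasted(G2,D2) ✗  (H3,D4,G2)→tasted(G2,D4) ✓  (H3,D4,G3)→tasted(G3,D4) ✓  (H4,D1,G3)→tasted(G3,D1) ✗  (H4,D2,G1)→tasted(G1,D2) ✗  (H4,D2,G2)→tasted(G2,D2) ✗  (H5,D3,G1)→tasted(G1,D3) ✓  (H5,D4,G3)→tasted(G3,D4) ✓
Counterexamples (restrictor triples failing the scope): 6.

6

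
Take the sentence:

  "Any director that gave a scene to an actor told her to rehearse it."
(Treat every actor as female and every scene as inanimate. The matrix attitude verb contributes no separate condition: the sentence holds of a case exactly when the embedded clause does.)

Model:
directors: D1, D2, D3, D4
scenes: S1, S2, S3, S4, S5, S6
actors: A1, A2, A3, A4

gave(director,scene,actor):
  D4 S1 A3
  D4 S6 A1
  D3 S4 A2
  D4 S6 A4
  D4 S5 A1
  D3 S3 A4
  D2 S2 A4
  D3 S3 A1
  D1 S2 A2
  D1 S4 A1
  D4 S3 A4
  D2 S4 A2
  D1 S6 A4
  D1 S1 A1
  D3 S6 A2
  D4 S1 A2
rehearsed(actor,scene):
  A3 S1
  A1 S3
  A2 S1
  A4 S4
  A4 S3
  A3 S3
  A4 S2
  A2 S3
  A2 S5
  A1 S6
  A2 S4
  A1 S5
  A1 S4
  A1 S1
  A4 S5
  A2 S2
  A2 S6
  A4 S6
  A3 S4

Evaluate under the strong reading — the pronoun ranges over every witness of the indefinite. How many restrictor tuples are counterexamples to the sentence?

0

"her" takes "an actor" as antecedent and "it" takes "a scene"; both are donkey pronouns co-varying with the restrictor.
Strong reading: for every (d,s,a) with gave(d,s,a), rehearsed(a,s).
Restrictor triples: (D1,S1,A1)→rehearsed(A1,S1) ✓  (D1,S2,A2)→rehearsed(A2,S2) ✓  (D1,S4,A1)→rehearsed(A1,S4) ✓  (D1,S6,A4)→rehearsed(A4,S6) ✓  (D2,S2,A4)→rehearsed(A4,S2) ✓  (D2,S4,A2)→rehearsed(A2,S4) ✓  (D3,S3,A1)→rehearsed(A1,S3) ✓  (D3,S3,A4)→rehearsed(A4,S3) ✓  (D3,S4,A2)→rehearsed(A2,S4) ✓  (D3,S6,A2)→rehearsed(A2,S6) ✓  (D4,S1,A2)→rehearsed(A2,S1) ✓  (D4,S1,A3)→rehearsed(A3,S1) ✓  (D4,S3,A4)→rehearsed(A4,S3) ✓  (D4,S5,A1)→rehearsed(A1,S5) ✓  (D4,S6,A1)→rehearsed(A1,S6) ✓  (D4,S6,A4)→rehearsed(A4,S6) ✓
Counterexamples (restrictor triples failing the scope): 0.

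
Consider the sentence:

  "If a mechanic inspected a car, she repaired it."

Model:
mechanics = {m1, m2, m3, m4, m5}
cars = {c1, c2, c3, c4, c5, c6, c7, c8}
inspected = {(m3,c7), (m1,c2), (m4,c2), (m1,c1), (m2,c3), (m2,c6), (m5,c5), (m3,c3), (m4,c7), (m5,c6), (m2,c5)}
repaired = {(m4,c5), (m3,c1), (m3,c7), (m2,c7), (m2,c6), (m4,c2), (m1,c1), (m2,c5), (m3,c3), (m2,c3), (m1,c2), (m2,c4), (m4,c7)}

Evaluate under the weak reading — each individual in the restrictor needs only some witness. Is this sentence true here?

False

"it" takes "a car" as antecedent — a donkey pronoun bound across the clause boundary.
Weak reading: every mechanic m with some inspected-car has at least one inspected-car c such that repaired(m,c).
Per mechanic: m1:✓  m2:✓  m3:✓  m4:✓  m5:✗
m5 has no witness among its inspected-cars.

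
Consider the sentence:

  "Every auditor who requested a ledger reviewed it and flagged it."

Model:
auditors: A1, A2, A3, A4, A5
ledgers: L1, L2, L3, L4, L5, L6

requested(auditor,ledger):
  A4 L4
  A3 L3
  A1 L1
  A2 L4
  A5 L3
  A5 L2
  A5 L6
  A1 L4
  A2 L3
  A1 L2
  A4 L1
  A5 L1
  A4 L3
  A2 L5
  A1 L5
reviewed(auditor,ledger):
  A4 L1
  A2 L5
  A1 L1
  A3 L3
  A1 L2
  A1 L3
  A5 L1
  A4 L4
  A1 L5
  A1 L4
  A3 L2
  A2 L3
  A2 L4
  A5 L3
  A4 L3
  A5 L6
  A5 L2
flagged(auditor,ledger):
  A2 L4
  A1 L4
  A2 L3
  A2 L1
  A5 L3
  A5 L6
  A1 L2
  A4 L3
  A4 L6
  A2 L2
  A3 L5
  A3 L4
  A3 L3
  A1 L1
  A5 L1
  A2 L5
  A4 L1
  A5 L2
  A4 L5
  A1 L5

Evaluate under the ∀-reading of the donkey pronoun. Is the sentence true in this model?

False

"it" takes "a ledger" as antecedent — a donkey pronoun bound across the clause boundary.
Strong reading: for every (a,l) with requested(a,l), reviewed(a,l) ∧ flagged(a,l).
Restrictor pairs: (A1,L1) ✓  (A1,L2) ✓  (A1,L4) ✓  (A1,L5) ✓  (A2,L3) ✓  (A2,L4) ✓  (A2,L5) ✓  (A3,L3) ✓  (A4,L1) ✓  (A4,L3) ✓  (A4,L4) ✗  (A5,L1) ✓  (A5,L2) ✓  (A5,L3) ✓  (A5,L6) ✓
Counterexample: (A4,L4) is in requested but fails the scope.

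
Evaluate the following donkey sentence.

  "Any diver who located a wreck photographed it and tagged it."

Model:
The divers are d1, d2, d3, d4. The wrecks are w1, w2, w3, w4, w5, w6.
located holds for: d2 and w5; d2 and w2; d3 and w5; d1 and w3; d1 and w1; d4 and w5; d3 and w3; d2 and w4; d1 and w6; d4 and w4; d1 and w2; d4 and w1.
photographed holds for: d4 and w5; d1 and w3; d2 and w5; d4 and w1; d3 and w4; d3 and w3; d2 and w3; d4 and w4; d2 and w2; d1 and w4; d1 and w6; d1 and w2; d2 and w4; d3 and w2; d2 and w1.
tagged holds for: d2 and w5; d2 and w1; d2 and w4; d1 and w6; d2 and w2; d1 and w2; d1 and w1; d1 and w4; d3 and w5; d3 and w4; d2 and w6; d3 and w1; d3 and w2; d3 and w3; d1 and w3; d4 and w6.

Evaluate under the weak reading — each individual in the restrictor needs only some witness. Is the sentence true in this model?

"it" takes "a wreck" as antecedent — a donkey pronoun bound across the clause boundary.
Weak reading: every diver d with some located-wreck has at least one located-wreck w such that photographed(d,w) ∧ tagged(d,w).
Per diver: d1:✓  d2:✓  d3:✓  d4:✗
d4 has no witness among its located-wrecks.

False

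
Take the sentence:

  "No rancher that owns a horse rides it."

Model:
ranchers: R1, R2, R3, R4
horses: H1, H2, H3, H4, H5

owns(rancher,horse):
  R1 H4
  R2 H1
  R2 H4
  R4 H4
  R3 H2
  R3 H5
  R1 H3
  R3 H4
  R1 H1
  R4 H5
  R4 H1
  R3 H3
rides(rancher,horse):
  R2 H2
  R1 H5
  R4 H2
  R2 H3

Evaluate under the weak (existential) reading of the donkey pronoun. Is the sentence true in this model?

True

"it" takes "a horse" as antecedent — a donkey pronoun bound across the clause boundary.
Truth condition: for no (r,h) with owns(r,h) does rides(r,h) hold.
Restrictor pairs — does the scope hold? (R1,H1):fails  (R1,H3):fails  (R1,H4):fails  (R2,H1):fails  (R2,H4):fails  (R3,H2):fails  (R3,H3):fails  (R3,H4):fails  (R3,H5):fails  (R4,H1):fails  (R4,H4):fails  (R4,H5):fails
Scope holds for no restrictor pair, so the sentence is true.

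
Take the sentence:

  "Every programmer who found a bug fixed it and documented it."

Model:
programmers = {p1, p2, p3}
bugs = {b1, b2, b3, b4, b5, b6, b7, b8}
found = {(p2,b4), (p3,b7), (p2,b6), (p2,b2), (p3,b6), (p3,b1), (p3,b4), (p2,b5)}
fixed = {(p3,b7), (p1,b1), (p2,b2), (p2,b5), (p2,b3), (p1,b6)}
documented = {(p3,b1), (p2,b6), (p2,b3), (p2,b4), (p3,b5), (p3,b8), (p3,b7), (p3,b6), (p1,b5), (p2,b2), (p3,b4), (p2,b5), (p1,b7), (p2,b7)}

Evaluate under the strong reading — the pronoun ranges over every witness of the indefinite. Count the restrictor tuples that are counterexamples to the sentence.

5

"it" takes "a bug" as antecedent — a donkey pronoun bound across the clause boundary.
Strong reading: for every (p,b) with found(p,b), fixed(p,b) ∧ documented(p,b).
Restrictor pairs: (p2,b2) ✓  (p2,b4) ✗  (p2,b5) ✓  (p2,b6) ✗  (p3,b1) ✗  (p3,b4) ✗  (p3,b6) ✗  (p3,b7) ✓
Counterexamples (restrictor pairs failing the scope): 5.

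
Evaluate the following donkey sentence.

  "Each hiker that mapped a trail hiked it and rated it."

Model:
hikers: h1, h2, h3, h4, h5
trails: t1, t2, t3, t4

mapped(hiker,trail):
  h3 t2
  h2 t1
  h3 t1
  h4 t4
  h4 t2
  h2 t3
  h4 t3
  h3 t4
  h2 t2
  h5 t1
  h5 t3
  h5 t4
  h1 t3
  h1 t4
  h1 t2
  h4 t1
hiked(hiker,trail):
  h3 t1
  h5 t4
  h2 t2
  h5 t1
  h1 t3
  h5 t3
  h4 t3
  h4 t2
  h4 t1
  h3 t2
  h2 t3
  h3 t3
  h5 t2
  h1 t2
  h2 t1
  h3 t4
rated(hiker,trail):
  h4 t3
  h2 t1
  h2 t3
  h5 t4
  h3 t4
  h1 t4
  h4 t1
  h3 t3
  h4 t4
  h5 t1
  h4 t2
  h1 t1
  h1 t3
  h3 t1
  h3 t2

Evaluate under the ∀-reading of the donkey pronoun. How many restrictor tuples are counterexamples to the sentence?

5

"it" takes "a trail" as antecedent — a donkey pronoun bound across the clause boundary.
Strong reading: for every (h,t) with mapped(h,t), hiked(h,t) ∧ rated(h,t).
Restrictor pairs: (h1,t2) ✗  (h1,t3) ✓  (h1,t4) ✗  (h2,t1) ✓  (h2,t2) ✗  (h2,t3) ✓  (h3,t1) ✓  (h3,t2) ✓  (h3,t4) ✓  (h4,t1) ✓  (h4,t2) ✓  (h4,t3) ✓  (h4,t4) ✗  (h5,t1) ✓  (h5,t3) ✗  (h5,t4) ✓
Counterexamples (restrictor pairs failing the scope): 5.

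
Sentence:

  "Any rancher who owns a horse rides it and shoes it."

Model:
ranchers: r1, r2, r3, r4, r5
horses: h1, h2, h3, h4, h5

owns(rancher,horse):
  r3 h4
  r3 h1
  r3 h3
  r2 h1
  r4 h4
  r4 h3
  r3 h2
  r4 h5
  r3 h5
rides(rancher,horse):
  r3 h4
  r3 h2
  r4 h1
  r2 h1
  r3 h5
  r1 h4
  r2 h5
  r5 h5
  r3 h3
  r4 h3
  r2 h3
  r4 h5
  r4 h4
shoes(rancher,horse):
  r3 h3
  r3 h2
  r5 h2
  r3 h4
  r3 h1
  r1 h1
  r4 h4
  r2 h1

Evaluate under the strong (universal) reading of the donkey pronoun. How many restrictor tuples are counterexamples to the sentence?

"it" takes "a horse" as antecedent — a donkey pronoun bound across the clause boundary.
Strong reading: for every (r,h) with owns(r,h), rides(r,h) ∧ shoes(r,h).
Restrictor pairs: (r2,h1) ✓  (r3,h1) ✗  (r3,h2) ✓  (r3,h3) ✓  (r3,h4) ✓  (r3,h5) ✗  (r4,h3) ✗  (r4,h4) ✓  (r4,h5) ✗
Counterexamples (restrictor pairs failing the scope): 4.

4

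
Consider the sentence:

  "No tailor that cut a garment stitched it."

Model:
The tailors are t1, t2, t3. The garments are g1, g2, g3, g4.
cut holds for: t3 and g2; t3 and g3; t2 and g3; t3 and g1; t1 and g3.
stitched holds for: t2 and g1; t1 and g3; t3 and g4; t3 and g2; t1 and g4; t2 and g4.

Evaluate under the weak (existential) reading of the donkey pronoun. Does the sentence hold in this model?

"it" takes "a garment" as antecedent — a donkey pronoun bound across the clause boundary.
Truth condition: for no (t,g) with cut(t,g) does stitched(t,g) hold.
Restrictor pairs — does the scope hold? (t1,g3):holds  (t2,g3):fails  (t3,g1):fails  (t3,g2):holds  (t3,g3):fails
Scope holds for 2 pair(s), so the sentence is false.

False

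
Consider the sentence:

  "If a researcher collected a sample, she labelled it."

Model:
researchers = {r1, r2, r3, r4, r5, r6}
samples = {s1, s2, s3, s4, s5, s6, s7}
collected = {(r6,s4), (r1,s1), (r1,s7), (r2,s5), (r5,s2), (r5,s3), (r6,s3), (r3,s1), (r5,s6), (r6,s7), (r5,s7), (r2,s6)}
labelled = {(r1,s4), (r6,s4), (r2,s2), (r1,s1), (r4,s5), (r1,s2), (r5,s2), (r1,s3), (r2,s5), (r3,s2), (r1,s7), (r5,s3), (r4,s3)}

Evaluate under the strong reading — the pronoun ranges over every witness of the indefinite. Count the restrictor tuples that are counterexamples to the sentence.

"it" takes "a sample" as antecedent — a donkey pronoun bound across the clause boundary.
Strong reading: for every (r,s) with collected(r,s), labelled(r,s).
Restrictor pairs: (r1,s1) ✓  (r1,s7) ✓  (r2,s5) ✓  (r2,s6) ✗  (r3,s1) ✗  (r5,s2) ✓  (r5,s3) ✓  (r5,s6) ✗  (r5,s7) ✗  (r6,s3) ✗  (r6,s4) ✓  (r6,s7) ✗
Counterexamples (restrictor pairs failing the scope): 6.

6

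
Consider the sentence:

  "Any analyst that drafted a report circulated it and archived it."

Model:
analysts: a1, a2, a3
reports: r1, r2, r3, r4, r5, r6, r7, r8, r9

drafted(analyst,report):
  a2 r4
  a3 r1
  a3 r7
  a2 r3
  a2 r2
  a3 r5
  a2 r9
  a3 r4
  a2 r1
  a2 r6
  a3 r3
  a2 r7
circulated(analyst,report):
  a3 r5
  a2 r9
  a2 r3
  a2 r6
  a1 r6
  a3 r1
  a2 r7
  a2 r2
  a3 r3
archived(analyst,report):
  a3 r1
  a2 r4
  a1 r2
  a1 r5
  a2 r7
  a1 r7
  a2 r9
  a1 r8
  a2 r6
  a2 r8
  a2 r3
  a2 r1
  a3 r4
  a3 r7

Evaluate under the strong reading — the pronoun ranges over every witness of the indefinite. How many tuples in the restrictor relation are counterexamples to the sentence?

"it" takes "a report" as antecedent — a donkey pronoun bound across the clause boundary.
Strong reading: for every (a,r) with drafted(a,r), circulated(a,r) ∧ archived(a,r).
Restrictor pairs: (a2,r1) ✗  (a2,r2) ✗  (a2,r3) ✓  (a2,r4) ✗  (a2,r6) ✓  (a2,r7) ✓  (a2,r9) ✓  (a3,r1) ✓  (a3,r3) ✗  (a3,r4) ✗  (a3,r5) ✗  (a3,r7) ✗
Counterexamples (restrictor pairs failing the scope): 7.

7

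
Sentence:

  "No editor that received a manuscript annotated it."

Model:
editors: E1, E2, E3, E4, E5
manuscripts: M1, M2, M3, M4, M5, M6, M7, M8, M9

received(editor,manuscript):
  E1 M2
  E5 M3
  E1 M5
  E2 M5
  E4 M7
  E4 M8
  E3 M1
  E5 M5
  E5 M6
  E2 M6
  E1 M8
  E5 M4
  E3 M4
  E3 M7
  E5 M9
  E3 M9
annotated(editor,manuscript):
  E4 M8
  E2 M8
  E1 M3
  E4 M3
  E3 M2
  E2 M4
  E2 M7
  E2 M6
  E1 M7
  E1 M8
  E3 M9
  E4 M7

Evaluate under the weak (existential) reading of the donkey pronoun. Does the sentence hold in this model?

"it" takes "a manuscript" as antecedent — a donkey pronoun bound across the clause boundary.
Truth condition: for no (e,m) with received(e,m) does annotated(e,m) hold.
Restrictor pairs — does the scope hold? (E1,M2):fails  (E1,M5):fails  (E1,M8):holds  (E2,M5):fails  (E2,M6):holds  (E3,M1):fails  (E3,M4):fails  (E3,M7):fails  (E3,M9):holds  (E4,M7):holds  (E4,M8):holds  (E5,M3):fails  (E5,M4):fails  (E5,M5):fails  (E5,M6):fails  (E5,M9):fails
Scope holds for 5 pair(s), so the sentence is false.

False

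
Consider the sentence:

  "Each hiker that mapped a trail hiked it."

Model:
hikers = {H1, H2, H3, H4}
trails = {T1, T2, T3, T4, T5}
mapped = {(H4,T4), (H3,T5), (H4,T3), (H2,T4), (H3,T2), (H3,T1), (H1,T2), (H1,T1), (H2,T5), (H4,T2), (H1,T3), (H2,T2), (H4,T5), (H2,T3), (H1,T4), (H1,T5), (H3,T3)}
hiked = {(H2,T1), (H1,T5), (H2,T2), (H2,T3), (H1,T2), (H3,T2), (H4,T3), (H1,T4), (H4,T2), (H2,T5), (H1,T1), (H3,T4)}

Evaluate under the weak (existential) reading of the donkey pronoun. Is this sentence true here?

"it" takes "a trail" as antecedent — a donkey pronoun bound across the clause boundary.
Weak reading: every hiker h with some mapped-trail has at least one mapped-trail t such that hiked(h,t).
Per hiker: H1:✓  H2:✓  H3:✓  H4:✓
Every hiker in the restrictor has a witness.

True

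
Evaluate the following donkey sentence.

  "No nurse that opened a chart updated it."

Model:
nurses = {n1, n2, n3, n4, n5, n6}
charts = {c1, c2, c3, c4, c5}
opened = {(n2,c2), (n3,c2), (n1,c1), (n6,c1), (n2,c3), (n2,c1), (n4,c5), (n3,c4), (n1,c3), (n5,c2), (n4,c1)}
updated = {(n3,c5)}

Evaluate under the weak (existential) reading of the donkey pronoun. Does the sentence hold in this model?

True

"it" takes "a chart" as antecedent — a donkey pronoun bound across the clause boundary.
Truth condition: for no (n,c) with opened(n,c) does updated(n,c) hold.
Restrictor pairs — does the scope hold? (n1,c1):fails  (n1,c3):fails  (n2,c1):fails  (n2,c2):fails  (n2,c3):fails  (n3,c2):fails  (n3,c4):fails  (n4,c1):fails  (n4,c5):fails  (n5,c2):fails  (n6,c1):fails
Scope holds for no restrictor pair, so the sentence is true.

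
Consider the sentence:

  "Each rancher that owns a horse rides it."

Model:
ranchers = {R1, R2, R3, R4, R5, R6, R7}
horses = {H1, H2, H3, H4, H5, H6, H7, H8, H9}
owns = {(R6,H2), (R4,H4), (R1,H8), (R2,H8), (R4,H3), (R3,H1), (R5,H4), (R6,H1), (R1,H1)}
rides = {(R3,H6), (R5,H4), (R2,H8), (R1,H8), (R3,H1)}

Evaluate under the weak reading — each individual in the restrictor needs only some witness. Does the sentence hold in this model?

False

"it" takes "a horse" as antecedent — a donkey pronoun bound across the clause boundary.
Weak reading: every rancher r with some owns-horse has at least one owns-horse h such that rides(r,h).
Per rancher: R1:✓  R2:✓  R3:✓  R4:✗  R5:✓  R6:✗
R4 has no witness among its owns-horses.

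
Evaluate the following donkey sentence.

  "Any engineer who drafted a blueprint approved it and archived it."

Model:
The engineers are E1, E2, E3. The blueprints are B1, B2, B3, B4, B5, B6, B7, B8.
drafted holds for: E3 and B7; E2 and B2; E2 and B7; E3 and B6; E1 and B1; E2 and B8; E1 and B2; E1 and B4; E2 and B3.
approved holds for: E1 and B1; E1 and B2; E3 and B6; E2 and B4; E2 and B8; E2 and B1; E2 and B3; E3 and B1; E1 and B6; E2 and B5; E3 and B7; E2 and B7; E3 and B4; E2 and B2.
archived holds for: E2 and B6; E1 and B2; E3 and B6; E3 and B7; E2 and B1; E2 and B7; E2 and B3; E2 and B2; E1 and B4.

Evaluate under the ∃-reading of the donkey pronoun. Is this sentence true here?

True

"it" takes "a blueprint" as antecedent — a donkey pronoun bound across the clause boundary.
Weak reading: every engineer e with some drafted-blueprint has at least one drafted-blueprint b such that approved(e,b) ∧ archived(e,b).
Per engineer: E1:✓  E2:✓  E3:✓
Every engineer in the restrictor has a witness.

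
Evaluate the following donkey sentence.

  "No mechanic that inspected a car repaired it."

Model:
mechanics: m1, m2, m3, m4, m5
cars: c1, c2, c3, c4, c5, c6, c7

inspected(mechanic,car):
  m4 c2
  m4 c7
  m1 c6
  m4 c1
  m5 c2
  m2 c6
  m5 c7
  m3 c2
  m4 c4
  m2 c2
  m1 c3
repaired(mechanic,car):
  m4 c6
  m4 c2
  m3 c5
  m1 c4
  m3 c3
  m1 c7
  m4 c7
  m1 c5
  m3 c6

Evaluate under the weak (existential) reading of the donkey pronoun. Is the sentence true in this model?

"it" takes "a car" as antecedent — a donkey pronoun bound across the clause boundary.
Truth condition: for no (m,c) with inspected(m,c) does repaired(m,c) hold.
Restrictor pairs — does the scope hold? (m1,c3):fails  (m1,c6):fails  (m2,c2):fails  (m2,c6):fails  (m3,c2):fails  (m4,c1):fails  (m4,c2):holds  (m4,c4):fails  (m4,c7):holds  (m5,c2):fails  (m5,c7):fails
Scope holds for 2 pair(s), so the sentence is false.

False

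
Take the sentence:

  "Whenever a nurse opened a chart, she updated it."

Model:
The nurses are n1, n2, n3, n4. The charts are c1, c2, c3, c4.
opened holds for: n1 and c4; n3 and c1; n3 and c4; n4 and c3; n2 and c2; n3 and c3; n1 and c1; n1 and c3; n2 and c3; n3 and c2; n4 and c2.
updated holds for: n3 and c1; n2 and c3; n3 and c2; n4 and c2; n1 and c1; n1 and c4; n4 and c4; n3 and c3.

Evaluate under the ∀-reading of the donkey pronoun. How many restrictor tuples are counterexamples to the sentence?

4

"it" takes "a chart" as antecedent — a donkey pronoun bound across the clause boundary.
Strong reading: for every (n,c) with opened(n,c), updated(n,c).
Restrictor pairs: (n1,c1) ✓  (n1,c3) ✗  (n1,c4) ✓  (n2,c2) ✗  (n2,c3) ✓  (n3,c1) ✓  (n3,c2) ✓  (n3,c3) ✓  (n3,c4) ✗  (n4,c2) ✓  (n4,c3) ✗
Counterexamples (restrictor pairs failing the scope): 4.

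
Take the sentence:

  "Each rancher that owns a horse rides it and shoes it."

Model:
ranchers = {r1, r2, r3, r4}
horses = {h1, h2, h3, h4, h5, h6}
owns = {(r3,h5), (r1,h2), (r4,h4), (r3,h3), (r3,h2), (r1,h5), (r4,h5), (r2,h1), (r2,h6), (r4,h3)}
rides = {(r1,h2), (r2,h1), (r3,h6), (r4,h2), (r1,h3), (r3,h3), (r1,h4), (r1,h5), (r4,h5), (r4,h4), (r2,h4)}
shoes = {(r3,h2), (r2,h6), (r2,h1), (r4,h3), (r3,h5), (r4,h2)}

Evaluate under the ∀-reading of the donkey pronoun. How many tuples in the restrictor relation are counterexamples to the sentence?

9

"it" takes "a horse" as antecedent — a donkey pronoun bound across the clause boundary.
Strong reading: for every (r,h) with owns(r,h), rides(r,h) ∧ shoes(r,h).
Restrictor pairs: (r1,h2) ✗  (r1,h5) ✗  (r2,h1) ✓  (r2,h6) ✗  (r3,h2) ✗  (r3,h3) ✗  (r3,h5) ✗  (r4,h3) ✗  (r4,h4) ✗  (r4,h5) ✗
Counterexamples (restrictor pairs failing the scope): 9.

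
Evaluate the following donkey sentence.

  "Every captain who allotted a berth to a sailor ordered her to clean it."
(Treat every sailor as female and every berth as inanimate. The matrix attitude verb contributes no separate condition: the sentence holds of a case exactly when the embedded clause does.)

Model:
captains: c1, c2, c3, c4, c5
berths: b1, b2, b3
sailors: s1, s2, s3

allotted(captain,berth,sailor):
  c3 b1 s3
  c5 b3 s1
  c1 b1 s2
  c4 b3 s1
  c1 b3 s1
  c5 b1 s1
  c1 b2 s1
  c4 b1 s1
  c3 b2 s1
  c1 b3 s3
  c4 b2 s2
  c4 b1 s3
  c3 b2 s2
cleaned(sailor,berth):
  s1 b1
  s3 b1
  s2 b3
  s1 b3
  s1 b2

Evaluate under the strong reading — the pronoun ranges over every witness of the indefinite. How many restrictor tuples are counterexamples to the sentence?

"her" takes "a sailor" as antecedent and "it" takes "a berth"; both are donkey pronouns co-varying with the restrictor.
Strong reading: for every (c,b,s) with allotted(c,b,s), cleaned(s,b).
Restrictor triples: (c1,b1,s2)→cleaned(s2,b1) ✗  (c1,b2,s1)→cleaned(s1,b2) ✓  (c1,b3,s1)→cleaned(s1,b3) ✓  (c1,b3,s3)→cleaned(s3,b3) ✗  (c3,b1,s3)→cleaned(s3,b1) ✓  (c3,b2,s1)→cleaned(s1,b2) ✓  (c3,b2,s2)→cleaned(s2,b2) ✗  (c4,b1,s1)→cleaned(s1,b1) ✓  (c4,b1,s3)→cleaned(s3,b1) ✓  (c4,b2,s2)→cleaned(s2,b2) ✗  (c4,b3,s1)→cleaned(s1,b3) ✓  (c5,b1,s1)→cleaned(s1,b1) ✓  (c5,b3,s1)→cleaned(s1,b3) ✓
Counterexamples (restrictor triples failing the scope): 4.

4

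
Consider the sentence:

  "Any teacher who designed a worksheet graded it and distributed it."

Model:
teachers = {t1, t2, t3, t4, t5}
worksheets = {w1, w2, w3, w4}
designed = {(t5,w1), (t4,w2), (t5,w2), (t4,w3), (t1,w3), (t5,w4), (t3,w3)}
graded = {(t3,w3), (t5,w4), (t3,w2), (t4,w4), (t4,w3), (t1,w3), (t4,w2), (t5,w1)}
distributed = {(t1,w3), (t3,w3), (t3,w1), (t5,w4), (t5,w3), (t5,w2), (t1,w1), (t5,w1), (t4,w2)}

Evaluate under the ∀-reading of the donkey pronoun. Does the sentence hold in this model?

"it" takes "a worksheet" as antecedent — a donkey pronoun bound across the clause boundary.
Strong reading: for every (t,w) with designed(t,w), graded(t,w) ∧ distributed(t,w).
Restrictor pairs: (t1,w3) ✓  (t3,w3) ✓  (t4,w2) ✓  (t4,w3) ✗  (t5,w1) ✓  (t5,w2) ✗  (t5,w4) ✓
Counterexample: (t4,w3) is in designed but fails the scope.

False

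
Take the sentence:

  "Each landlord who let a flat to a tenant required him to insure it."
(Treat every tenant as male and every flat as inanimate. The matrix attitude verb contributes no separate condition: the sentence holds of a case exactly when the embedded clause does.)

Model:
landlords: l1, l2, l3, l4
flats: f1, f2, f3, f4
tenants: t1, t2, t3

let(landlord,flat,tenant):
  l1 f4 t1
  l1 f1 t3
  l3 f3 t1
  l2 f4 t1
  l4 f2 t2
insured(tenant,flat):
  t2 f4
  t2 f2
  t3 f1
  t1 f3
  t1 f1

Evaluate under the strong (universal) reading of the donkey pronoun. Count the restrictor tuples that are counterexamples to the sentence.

2

"him" takes "a tenant" as antecedent and "it" takes "a flat"; both are donkey pronouns co-varying with the restrictor.
Strong reading: for every (l,f,t) with let(l,f,t), insured(t,f).
Restrictor triples: (l1,f1,t3)→insured(t3,f1) ✓  (l1,f4,t1)→insured(t1,f4) ✗  (l2,f4,t1)→insured(t1,f4) ✗  (l3,f3,t1)→insured(t1,f3) ✓  (l4,f2,t2)→insured(t2,f2) ✓
Counterexamples (restrictor triples failing the scope): 2.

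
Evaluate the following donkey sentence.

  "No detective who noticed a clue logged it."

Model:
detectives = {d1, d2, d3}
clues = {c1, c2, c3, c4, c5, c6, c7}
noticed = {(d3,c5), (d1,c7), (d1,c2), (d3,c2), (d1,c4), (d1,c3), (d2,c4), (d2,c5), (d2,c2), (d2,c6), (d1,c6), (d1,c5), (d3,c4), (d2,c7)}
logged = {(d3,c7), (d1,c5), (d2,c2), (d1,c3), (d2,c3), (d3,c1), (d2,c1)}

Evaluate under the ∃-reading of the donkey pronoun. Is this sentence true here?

"it" takes "a clue" as antecedent — a donkey pronoun bound across the clause boundary.
Truth condition: for no (d,c) with noticed(d,c) does logged(d,c) hold.
Restrictor pairs — does the scope hold? (d1,c2):fails  (d1,c3):holds  (d1,c4):fails  (d1,c5):holds  (d1,c6):fails  (d1,c7):fails  (d2,c2):holds  (d2,c4):fails  (d2,c5):fails  (d2,c6):fails  (d2,c7):fails  (d3,c2):fails  (d3,c4):fails  (d3,c5):fails
Scope holds for 3 pair(s), so the sentence is false.

False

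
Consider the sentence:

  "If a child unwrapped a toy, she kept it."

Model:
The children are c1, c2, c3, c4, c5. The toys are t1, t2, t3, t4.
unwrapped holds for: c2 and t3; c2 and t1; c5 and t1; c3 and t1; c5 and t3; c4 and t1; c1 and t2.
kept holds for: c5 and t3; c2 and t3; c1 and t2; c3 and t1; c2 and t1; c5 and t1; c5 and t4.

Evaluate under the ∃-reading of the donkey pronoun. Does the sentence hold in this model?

"it" takes "a toy" as antecedent — a donkey pronoun bound across the clause boundary.
Weak reading: every child c with some unwrapped-toy has at least one unwrapped-toy t such that kept(c,t).
Per child: c1:✓  c2:✓  c3:✓  c4:✗  c5:✓
c4 has no witness among its unwrapped-toys.

False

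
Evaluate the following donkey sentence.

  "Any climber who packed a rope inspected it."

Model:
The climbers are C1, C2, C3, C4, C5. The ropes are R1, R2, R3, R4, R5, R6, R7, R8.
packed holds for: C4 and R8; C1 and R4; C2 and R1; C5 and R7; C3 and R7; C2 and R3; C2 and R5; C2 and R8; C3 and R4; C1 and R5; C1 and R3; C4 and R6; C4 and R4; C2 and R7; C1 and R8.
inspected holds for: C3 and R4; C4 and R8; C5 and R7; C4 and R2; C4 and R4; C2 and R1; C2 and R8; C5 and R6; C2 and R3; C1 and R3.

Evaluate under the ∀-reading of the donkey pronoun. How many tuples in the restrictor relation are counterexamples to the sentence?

"it" takes "a rope" as antecedent — a donkey pronoun bound across the clause boundary.
Strong reading: for every (c,r) with packed(c,r), inspected(c,r).
Restrictor pairs: (C1,R3) ✓  (C1,R4) ✗  (C1,R5) ✗  (C1,R8) ✗  (C2,R1) ✓  (C2,R3) ✓  (C2,R5) ✗  (C2,R7) ✗  (C2,R8) ✓  (C3,R4) ✓  (C3,R7) ✗  (C4,R4) ✓  (C4,R6) ✗  (C4,R8) ✓  (C5,R7) ✓
Counterexamples (restrictor pairs failing the scope): 7.

7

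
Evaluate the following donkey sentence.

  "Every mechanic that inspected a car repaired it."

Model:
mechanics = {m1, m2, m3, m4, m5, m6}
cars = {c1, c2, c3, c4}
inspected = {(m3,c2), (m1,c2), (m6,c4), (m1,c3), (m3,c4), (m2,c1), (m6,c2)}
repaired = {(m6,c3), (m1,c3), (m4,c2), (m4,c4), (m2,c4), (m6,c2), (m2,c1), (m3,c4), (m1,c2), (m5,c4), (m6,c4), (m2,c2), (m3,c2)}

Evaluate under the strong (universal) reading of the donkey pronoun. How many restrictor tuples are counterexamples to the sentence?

"it" takes "a car" as antecedent — a donkey pronoun bound across the clause boundary.
Strong reading: for every (m,c) with inspected(m,c), repaired(m,c).
Restrictor pairs: (m1,c2) ✓  (m1,c3) ✓  (m2,c1) ✓  (m3,c2) ✓  (m3,c4) ✓  (m6,c2) ✓  (m6,c4) ✓
Counterexamples (restrictor pairs failing the scope): 0.

0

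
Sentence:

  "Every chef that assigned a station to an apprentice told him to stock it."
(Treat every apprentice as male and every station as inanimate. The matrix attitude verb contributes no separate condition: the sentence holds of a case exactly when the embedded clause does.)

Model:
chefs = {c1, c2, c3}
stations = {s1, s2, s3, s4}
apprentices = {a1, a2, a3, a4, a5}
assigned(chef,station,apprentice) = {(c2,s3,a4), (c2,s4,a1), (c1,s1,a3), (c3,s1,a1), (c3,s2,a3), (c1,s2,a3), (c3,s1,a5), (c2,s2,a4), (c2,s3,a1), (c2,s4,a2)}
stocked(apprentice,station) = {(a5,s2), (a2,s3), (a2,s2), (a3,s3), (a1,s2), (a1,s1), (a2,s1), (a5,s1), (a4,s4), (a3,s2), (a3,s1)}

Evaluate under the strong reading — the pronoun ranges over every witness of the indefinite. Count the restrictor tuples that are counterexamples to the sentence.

"him" takes "an apprentice" as antecedent and "it" takes "a station"; both are donkey pronouns co-varying with the restrictor.
Strong reading: for every (c,s,a) with assigned(c,s,a), stocked(a,s).
Restrictor triples: (c1,s1,a3)→stocked(a3,s1) ✓  (c1,s2,a3)→stocked(a3,s2) ✓  (c2,s2,a4)→stocked(a4,s2) ✗  (c2,s3,a1)→stocked(a1,s3) ✗  (c2,s3,a4)→stocked(a4,s3) ✗  (c2,s4,a1)→stocked(a1,s4) ✗  (c2,s4,a2)→stocked(a2,s4) ✗  (c3,s1,a1)→stocked(a1,s1) ✓  (c3,s1,a5)→stocked(a5,s1) ✓  (c3,s2,a3)→stocked(a3,s2) ✓
Counterexamples (restrictor triples failing the scope): 5.

5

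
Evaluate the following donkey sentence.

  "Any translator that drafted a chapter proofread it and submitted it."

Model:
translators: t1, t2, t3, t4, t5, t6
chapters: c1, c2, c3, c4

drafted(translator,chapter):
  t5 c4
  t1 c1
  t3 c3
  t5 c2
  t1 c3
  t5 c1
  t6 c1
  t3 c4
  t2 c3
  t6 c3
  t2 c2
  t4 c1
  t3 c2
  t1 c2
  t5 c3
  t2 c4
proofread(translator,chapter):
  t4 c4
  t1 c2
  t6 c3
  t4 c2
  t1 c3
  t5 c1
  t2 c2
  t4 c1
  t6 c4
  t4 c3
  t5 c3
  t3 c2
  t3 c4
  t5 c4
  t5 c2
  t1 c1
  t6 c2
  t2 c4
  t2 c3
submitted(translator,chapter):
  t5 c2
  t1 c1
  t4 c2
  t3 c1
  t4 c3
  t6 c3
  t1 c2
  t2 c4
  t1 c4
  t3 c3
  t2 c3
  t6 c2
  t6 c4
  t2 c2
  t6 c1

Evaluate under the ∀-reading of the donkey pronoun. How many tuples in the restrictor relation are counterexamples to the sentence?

9

"it" takes "a chapter" as antecedent — a donkey pronoun bound across the clause boundary.
Strong reading: for every (t,c) with drafted(t,c), proofread(t,c) ∧ submitted(t,c).
Restrictor pairs: (t1,c1) ✓  (t1,c2) ✓  (t1,c3) ✗  (t2,c2) ✓  (t2,c3) ✓  (t2,c4) ✓  (t3,c2) ✗  (t3,c3) ✗  (t3,c4) ✗  (t4,c1) ✗  (t5,c1) ✗  (t5,c2) ✓  (t5,c3) ✗  (t5,c4) ✗  (t6,c1) ✗  (t6,c3) ✓
Counterexamples (restrictor pairs failing the scope): 9.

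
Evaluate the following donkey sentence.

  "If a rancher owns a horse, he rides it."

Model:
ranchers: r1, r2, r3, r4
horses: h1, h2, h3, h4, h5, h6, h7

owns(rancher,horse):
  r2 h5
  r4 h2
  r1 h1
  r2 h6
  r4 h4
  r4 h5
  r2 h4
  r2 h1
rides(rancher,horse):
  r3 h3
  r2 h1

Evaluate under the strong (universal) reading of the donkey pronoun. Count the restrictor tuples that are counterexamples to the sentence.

7

"it" takes "a horse" as antecedent — a donkey pronoun bound across the clause boundary.
Strong reading: for every (r,h) with owns(r,h), rides(r,h).
Restrictor pairs: (r1,h1) ✗  (r2,h1) ✓  (r2,h4) ✗  (r2,h5) ✗  (r2,h6) ✗  (r4,h2) ✗  (r4,h4) ✗  (r4,h5) ✗
Counterexamples (restrictor pairs failing the scope): 7.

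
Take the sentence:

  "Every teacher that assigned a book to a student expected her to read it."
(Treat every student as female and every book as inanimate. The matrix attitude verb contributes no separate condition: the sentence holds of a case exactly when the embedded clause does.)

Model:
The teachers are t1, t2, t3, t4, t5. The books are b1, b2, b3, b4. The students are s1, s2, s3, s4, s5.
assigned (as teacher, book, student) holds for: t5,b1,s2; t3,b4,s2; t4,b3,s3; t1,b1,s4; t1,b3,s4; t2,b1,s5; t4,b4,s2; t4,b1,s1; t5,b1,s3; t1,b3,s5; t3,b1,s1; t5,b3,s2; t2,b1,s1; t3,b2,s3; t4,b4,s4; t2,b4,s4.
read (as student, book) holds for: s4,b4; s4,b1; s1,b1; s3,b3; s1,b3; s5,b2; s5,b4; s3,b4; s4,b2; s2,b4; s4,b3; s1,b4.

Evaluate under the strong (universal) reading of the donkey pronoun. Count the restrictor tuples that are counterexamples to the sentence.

6

"her" takes "a student" as antecedent and "it" takes "a book"; both are donkey pronouns co-varying with the restrictor.
Strong reading: for every (t,b,s) with assigned(t,b,s), read(s,b).
Restrictor triples: (t1,b1,s4)→read(s4,b1) ✓  (t1,b3,s4)→read(s4,b3) ✓  (t1,b3,s5)→read(s5,b3) ✗  (t2,b1,s1)→read(s1,b1) ✓  (t2,b1,s5)→read(s5,b1) ✗  (t2,b4,s4)→read(s4,b4) ✓  (t3,b1,s1)→read(s1,b1) ✓  (t3,b2,s3)→read(s3,b2) ✗  (t3,b4,s2)→read(s2,b4) ✓  (t4,b1,s1)→read(s1,b1) ✓  (t4,b3,s3)→read(s3,b3) ✓  (t4,b4,s2)→read(s2,b4) ✓  (t4,b4,s4)→read(s4,b4) ✓  (t5,b1,s2)→read(s2,b1) ✗  (t5,b1,s3)→read(s3,b1) ✗  (t5,b3,s2)→read(s2,b3) ✗
Counterexamples (restrictor triples failing the scope): 6.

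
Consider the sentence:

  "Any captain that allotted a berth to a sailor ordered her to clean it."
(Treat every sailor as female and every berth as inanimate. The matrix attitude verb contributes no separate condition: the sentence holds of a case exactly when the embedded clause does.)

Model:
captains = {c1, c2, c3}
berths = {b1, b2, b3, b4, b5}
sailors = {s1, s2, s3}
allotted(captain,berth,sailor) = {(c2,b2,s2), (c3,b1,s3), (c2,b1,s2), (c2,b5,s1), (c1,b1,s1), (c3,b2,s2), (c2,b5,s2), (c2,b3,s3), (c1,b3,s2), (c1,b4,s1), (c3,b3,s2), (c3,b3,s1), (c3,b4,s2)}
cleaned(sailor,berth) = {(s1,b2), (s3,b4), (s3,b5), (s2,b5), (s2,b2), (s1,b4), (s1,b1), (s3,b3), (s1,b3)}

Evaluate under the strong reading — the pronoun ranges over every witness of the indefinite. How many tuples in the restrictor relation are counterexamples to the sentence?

6

"her" takes "a sailor" as antecedent and "it" takes "a berth"; both are donkey pronouns co-varying with the restrictor.
Strong reading: for every (c,b,s) with allotted(c,b,s), cleaned(s,b).
Restrictor triples: (c1,b1,s1)→cleaned(s1,b1) ✓  (c1,b3,s2)→cleaned(s2,b3) ✗  (c1,b4,s1)→cleaned(s1,b4) ✓  (c2,b1,s2)→cleaned(s2,b1) ✗  (c2,b2,s2)→cleaned(s2,b2) ✓  (c2,b3,s3)→cleaned(s3,b3) ✓  (c2,b5,s1)→cleaned(s1,b5) ✗  (c2,b5,s2)→cleaned(s2,b5) ✓  (c3,b1,s3)→cleaned(s3,b1) ✗  (c3,b2,s2)→cleaned(s2,b2) ✓  (c3,b3,s1)→cleaned(s1,b3) ✓  (c3,b3,s2)→cleaned(s2,b3) ✗  (c3,b4,s2)→cleaned(s2,b4) ✗
Counterexamples (restrictor triples failing the scope): 6.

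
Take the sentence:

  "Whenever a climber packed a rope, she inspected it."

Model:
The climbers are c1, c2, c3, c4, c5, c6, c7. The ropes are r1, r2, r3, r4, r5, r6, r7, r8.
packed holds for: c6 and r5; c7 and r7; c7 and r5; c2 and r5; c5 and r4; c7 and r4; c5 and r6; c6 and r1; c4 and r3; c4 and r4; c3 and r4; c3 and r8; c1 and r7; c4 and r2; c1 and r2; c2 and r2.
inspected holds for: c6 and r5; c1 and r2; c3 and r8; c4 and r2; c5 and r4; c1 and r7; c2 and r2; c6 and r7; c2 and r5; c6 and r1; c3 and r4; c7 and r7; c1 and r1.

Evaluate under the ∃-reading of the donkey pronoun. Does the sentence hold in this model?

True

"it" takes "a rope" as antecedent — a donkey pronoun bound across the clause boundary.
Weak reading: every climber c with some packed-rope has at least one packed-rope r such that inspected(c,r).
Per climber: c1:✓  c2:✓  c3:✓  c4:✓  c5:✓  c6:✓  c7:✓
Every climber in the restrictor has a witness.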